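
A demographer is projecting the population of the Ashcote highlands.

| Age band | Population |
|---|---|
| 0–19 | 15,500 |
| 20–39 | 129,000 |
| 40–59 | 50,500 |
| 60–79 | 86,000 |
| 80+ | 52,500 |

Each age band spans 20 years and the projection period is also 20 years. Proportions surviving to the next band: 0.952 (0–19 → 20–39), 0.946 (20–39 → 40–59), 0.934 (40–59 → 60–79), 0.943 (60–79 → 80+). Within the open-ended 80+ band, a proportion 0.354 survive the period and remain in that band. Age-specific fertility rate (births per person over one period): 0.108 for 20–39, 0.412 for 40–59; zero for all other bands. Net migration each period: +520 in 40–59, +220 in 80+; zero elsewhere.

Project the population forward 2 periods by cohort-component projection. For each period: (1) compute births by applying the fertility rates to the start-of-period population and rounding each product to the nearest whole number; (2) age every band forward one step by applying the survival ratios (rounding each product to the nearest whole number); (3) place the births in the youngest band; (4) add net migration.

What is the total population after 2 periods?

(Groups numbered youngest = 1 to oldest = 5.)
— Period 1 —
Births: 129000 * 0.108 = 13932 ; 50500 * 0.412 = 20806 — total 34738
Group 2: 15500 * 0.952 = 14756
Group 3: 129000 * 0.946 = 122034
Group 4: 50500 * 0.934 = 47167
Group 5: 86000 * 0.943 + 52500 * 0.354 = 81098 + 18585 = 99683
Net migration: Group 3 + 520 → 122554; Group 5 + 220 → 99903
→ [34738, 14756, 122554, 47167, 99903]
— Period 2 —
Births: 14756 * 0.108 = 1594 ; 122554 * 0.412 = 50492 — total 52086
Group 2: 34738 * 0.952 = 33071
Group 3: 14756 * 0.946 = 13959
Group 4: 122554 * 0.934 = 114465
Group 5: 47167 * 0.943 + 99903 * 0.354 = 44478 + 35366 = 79844
Net migration: Group 3 + 520 → 14479; Group 5 + 220 → 80064
→ [52086, 33071, 14479, 114465, 80064]
Total after period 2: 52086 + 33071 + 14479 + 114465 + 80064 = 294165

294165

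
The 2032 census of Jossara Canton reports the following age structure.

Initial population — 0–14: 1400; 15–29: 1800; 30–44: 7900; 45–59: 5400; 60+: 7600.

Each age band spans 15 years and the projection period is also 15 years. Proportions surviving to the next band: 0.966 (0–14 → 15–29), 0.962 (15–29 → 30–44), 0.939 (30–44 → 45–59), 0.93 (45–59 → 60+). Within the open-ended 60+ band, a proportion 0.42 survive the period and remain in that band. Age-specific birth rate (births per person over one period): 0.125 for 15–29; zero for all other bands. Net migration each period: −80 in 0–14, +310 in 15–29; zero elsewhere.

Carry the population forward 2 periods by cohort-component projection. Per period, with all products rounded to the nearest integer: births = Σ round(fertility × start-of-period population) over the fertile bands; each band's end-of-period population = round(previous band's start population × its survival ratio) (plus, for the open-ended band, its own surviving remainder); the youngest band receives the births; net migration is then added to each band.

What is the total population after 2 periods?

14152

Period 1:
Births: 1800 × 0.125 = 225
15–29: 1400 × 0.966 = 1352
30–44: 1800 × 0.962 = 1732
45–59: 7900 × 0.939 = 7418
60+: 5400 × 0.93 + 7600 × 0.42 = 5022 + 3192 = 8214
Net migration: 0–14 − 80 → 145; 15–29 + 310 → 1662
→ [145, 1662, 1732, 7418, 8214]
Period 2:
Births: 1662 × 0.125 = 208
15–29: 145 × 0.966 = 140
30–44: 1662 × 0.962 = 1599
45–59: 1732 × 0.939 = 1626
60+: 7418 × 0.93 + 8214 × 0.42 = 6899 + 3450 = 10349
Net migration: 0–14 − 80 → 128; 15–29 + 310 → 450
→ [128, 450, 1599, 1626, 10349]
Total after period 2: 128 + 450 + 1599 + 1626 + 10349 = 14152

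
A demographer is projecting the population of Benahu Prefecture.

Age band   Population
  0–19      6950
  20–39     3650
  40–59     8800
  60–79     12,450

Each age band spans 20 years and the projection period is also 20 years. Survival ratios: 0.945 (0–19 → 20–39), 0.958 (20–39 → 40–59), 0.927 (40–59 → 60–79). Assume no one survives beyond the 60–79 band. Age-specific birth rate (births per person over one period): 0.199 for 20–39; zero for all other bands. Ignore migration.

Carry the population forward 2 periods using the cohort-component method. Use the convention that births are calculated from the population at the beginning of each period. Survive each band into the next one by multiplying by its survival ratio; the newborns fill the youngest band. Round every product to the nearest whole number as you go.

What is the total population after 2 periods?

11527

Let group 1 be 0–19 through group 4 = 60–79.
[period 1]
Births: 3650 × 0.199 = 726
Group 2: 6950 × 0.945 = 6568
Group 3: 3650 × 0.958 = 3497
Group 4: 8800 × 0.927 = 8158
Giving 726 / 6568 / 3497 / 8158.
[period 2]
Births: 6568 × 0.199 = 1307
Group 2: 726 × 0.945 = 686
Group 3: 6568 × 0.958 = 6292
Group 4: 3497 × 0.927 = 3242
Giving 1307 / 686 / 6292 / 3242.
Total after period 2: 1307 + 686 + 6292 + 3242 = 11527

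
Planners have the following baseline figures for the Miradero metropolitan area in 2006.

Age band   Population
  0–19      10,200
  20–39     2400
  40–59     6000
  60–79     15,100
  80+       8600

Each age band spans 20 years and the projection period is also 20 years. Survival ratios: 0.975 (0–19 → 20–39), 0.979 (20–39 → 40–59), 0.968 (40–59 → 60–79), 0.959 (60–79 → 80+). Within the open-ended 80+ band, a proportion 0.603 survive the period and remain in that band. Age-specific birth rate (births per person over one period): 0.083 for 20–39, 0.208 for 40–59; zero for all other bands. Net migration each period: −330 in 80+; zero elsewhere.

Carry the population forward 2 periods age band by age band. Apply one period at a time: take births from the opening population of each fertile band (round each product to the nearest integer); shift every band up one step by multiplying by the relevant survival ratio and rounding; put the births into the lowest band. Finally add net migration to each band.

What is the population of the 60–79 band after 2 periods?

Numbering the bands 1..5 from youngest to oldest:
After projecting period 1:
Births: 2400 × 0.083 = 199  |  6000 × 0.208 = 1248 — total 1447
Band 2: 10200 × 0.975 = 9945
Band 3: 2400 × 0.979 = 2350
Band 4: 6000 × 0.968 = 5808
Band 5: 15100 × 0.959 + 8600 × 0.603 = 14481 + 5186 = 19667
Net migration: Band 5 − 330 → 19337
→ [1447, 9945, 2350, 5808, 19337]
After projecting period 2:
Births: 9945 × 0.083 = 825  |  2350 × 0.208 = 489 — total 1314
Band 2: 1447 × 0.975 = 1411
Band 3: 9945 × 0.979 = 9736
Band 4: 2350 × 0.968 = 2275
Band 5: 5808 × 0.959 + 19337 × 0.603 = 5570 + 11660 = 17230
Net migration: Band 5 − 330 → 16900
→ [1314, 1411, 9736, 2275, 16900]

2275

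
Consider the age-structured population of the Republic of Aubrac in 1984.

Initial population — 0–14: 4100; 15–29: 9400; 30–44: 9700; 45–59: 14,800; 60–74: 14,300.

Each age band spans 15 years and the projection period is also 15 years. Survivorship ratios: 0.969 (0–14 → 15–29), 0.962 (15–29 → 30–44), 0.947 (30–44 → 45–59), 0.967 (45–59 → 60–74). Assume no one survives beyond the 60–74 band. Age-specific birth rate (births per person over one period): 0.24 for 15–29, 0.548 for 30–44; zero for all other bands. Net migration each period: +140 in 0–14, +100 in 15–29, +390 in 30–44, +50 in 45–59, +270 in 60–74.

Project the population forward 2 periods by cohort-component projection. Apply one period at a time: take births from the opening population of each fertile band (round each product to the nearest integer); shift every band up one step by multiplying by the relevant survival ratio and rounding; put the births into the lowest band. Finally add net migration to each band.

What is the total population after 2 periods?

36352

Numbering the bands 1..5 from youngest to oldest:
— Period 1 —
Births: 9400 * 0.24 = 2256  |  9700 * 0.548 = 5316 → 7572
Band 2: 4100 * 0.969 = 3973
Band 3: 9400 * 0.962 = 9043
Band 4: 9700 * 0.947 = 9186
Band 5: 14800 * 0.967 = 14312
Net migration: Band 1 + 140 → 7712; Band 2 + 100 → 4073; Band 3 + 390 → 9433; Band 4 + 50 → 9236; Band 5 + 270 → 14582
Population now: 0–14=7712, 15–29=4073, 30–44=9433, 45–59=9236, 60–74=14582
— Period 2 —
Births: 4073 * 0.24 = 978  |  9433 * 0.548 = 5169 → 6147
Band 2: 7712 * 0.969 = 7473
Band 3: 4073 * 0.962 = 3918
Band 4: 9433 * 0.947 = 8933
Band 5: 9236 * 0.967 = 8931
Net migration: Band 1 + 140 → 6287; Band 2 + 100 → 7573; Band 3 + 390 → 4308; Band 4 + 50 → 8983; Band 5 + 270 → 9201
Population now: 0–14=6287, 15–29=7573, 30–44=4308, 45–59=8983, 60–74=9201
Total after period 2: 6287 + 7573 + 4308 + 8983 + 9201 = 36352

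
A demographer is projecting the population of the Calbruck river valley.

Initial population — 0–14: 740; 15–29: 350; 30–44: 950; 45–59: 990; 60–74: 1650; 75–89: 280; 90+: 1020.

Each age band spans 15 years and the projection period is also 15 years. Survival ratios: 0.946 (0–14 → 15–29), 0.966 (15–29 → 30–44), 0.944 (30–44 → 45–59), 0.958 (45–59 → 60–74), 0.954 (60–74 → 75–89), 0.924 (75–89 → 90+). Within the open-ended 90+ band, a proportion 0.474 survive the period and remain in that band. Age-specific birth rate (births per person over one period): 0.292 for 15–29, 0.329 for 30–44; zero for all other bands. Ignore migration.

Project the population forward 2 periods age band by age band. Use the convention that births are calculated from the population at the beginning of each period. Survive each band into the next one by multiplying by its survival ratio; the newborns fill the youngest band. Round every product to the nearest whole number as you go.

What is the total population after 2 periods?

Numbering the bands 1..7 from youngest to oldest:
— Period 1 —
Births: 350 × 0.292 = 102 ; 950 × 0.329 = 313 ⇒ total 415
Band 2: 740 × 0.946 = 700
Band 3: 350 × 0.966 = 338
Band 4: 950 × 0.944 = 897
Band 5: 990 × 0.958 = 948
Band 6: 1650 × 0.954 = 1574
Band 7: 280 × 0.924 + 1020 × 0.474 = 259 + 483 = 742
Population now: 0–14=415, 15–29=700, 30–44=338, 45–59=897, 60–74=948, 75–89=1574, 90+=742
— Period 2 —
Births: 700 × 0.292 = 204 ; 338 × 0.329 = 111 ⇒ total 315
Band 2: 415 × 0.946 = 393
Band 3: 700 × 0.966 = 676
Band 4: 338 × 0.944 = 319
Band 5: 897 × 0.958 = 859
Band 6: 948 × 0.954 = 904
Band 7: 1574 × 0.924 + 742 × 0.474 = 1454 + 352 = 1806
Population now: 0–14=315, 15–29=393, 30–44=676, 45–59=319, 60–74=859, 75–89=904, 90+=1806
Total after period 2: 315 + 393 + 676 + 319 + 859 + 904 + 1806 = 5272

5272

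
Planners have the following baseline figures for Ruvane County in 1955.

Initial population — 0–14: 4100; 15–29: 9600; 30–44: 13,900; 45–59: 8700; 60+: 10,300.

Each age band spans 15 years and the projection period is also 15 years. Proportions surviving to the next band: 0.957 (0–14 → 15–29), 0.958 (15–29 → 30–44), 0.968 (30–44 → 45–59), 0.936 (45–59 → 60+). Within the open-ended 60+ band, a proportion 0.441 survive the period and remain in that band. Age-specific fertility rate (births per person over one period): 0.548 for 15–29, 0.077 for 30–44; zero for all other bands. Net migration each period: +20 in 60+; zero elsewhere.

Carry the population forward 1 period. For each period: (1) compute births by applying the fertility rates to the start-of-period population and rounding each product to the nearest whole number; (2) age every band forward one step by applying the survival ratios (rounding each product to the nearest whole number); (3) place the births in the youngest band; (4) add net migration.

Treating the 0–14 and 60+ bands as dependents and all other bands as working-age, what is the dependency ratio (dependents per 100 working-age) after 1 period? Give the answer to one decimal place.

71.6

Numbering the groups 1..5 from youngest to oldest:
After projecting period 1:
Births: 9600 * 0.548 = 5261 ; 13900 * 0.077 = 1070 → 6331
Group 2: 4100 * 0.957 = 3924
Group 3: 9600 * 0.958 = 9197
Group 4: 13900 * 0.968 = 13455
Group 5: 8700 * 0.936 + 10300 * 0.441 = 8143 + 4542 = 12685
Net migration: Group 5 + 20 → 12705
→ [6331, 3924, 9197, 13455, 12705]
Dependents (band 0–14 + band 60+) = 6331 + 12705 = 19036; working-age = 26576; ratio = 19036/26576 × 100 = 71.6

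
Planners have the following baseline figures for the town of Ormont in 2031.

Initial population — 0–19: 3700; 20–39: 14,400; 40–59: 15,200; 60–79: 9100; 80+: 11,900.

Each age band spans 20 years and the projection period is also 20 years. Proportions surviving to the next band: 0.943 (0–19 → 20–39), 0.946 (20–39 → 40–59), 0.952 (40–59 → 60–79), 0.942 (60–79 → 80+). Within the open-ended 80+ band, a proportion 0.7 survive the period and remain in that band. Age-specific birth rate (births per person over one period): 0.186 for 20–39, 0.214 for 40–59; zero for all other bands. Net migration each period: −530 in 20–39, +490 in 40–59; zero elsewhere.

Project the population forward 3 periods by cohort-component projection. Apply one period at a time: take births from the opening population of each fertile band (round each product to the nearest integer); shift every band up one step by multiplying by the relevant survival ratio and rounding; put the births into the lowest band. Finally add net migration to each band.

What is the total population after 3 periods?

[period 1]
Births: 14400 × 0.186 = 2678 ; 15200 × 0.214 = 3253 ⇒ total 5931
20–39: 3700 × 0.943 = 3489
40–59: 14400 × 0.946 = 13622
60–79: 15200 × 0.952 = 14470
80+: 9100 × 0.942 + 11900 × 0.7 = 8572 + 8330 = 16902
Net migration: 20–39 − 530 → 2959; 40–59 + 490 → 14112
End of period: [5931, 2959, 14112, 14470, 16902]
[period 2]
Births: 2959 × 0.186 = 550 ; 14112 × 0.214 = 3020 ⇒ total 3570
20–39: 5931 × 0.943 = 5593
40–59: 2959 × 0.946 = 2799
60–79: 14112 × 0.952 = 13435
80+: 14470 × 0.942 + 16902 × 0.7 = 13631 + 11831 = 25462
Net migration: 20–39 − 530 → 5063; 40–59 + 490 → 3289
End of period: [3570, 5063, 3289, 13435, 25462]
[period 3]
Births: 5063 × 0.186 = 942 ; 3289 × 0.214 = 704 ⇒ total 1646
20–39: 3570 × 0.943 = 3367
40–59: 5063 × 0.946 = 4790
60–79: 3289 × 0.952 = 3131
80+: 13435 × 0.942 + 25462 × 0.7 = 12656 + 17823 = 30479
Net migration: 20–39 − 530 → 2837; 40–59 + 490 → 5280
End of period: [1646, 2837, 5280, 3131, 30479]
Total after period 3: 1646 + 2837 + 5280 + 3131 + 30479 = 43373

43373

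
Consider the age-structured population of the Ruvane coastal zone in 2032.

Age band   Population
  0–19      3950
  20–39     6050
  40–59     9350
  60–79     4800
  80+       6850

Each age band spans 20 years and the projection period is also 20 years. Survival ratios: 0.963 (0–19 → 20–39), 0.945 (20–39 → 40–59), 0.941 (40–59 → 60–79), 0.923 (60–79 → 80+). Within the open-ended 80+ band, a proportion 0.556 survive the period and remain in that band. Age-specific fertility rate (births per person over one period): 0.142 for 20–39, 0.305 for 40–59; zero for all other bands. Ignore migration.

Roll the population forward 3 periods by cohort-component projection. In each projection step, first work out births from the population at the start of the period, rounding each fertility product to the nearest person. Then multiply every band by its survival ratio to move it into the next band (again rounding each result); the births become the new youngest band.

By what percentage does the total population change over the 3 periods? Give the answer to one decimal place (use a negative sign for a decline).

-27.1

Let group 1 be 0–19 through group 5 = 80+.
Period 1.
Births: 6050 * 0.142 = 859  |  9350 * 0.305 = 2852 ⇒ total 3711
Group 2: 3950 * 0.963 = 3804
Group 3: 6050 * 0.945 = 5717
Group 4: 9350 * 0.941 = 8798
Group 5: 4800 * 0.923 + 6850 * 0.556 = 4430 + 3809 = 8239
Population now: 0–19=3711, 20–39=3804, 40–59=5717, 60–79=8798, 80+=8239
Period 2.
Births: 3804 * 0.142 = 540  |  5717 * 0.305 = 1744 ⇒ total 2284
Group 2: 3711 * 0.963 = 3574
Group 3: 3804 * 0.945 = 3595
Group 4: 5717 * 0.941 = 5380
Group 5: 8798 * 0.923 + 8239 * 0.556 = 8121 + 4581 = 12702
Population now: 0–19=2284, 20–39=3574, 40–59=3595, 60–79=5380, 80+=12702
Period 3.
Births: 3574 * 0.142 = 508  |  3595 * 0.305 = 1096 ⇒ total 1604
Group 2: 2284 * 0.963 = 2199
Group 3: 3574 * 0.945 = 3377
Group 4: 3595 * 0.941 = 3383
Group 5: 5380 * 0.923 + 12702 * 0.556 = 4966 + 7062 = 12028
Population now: 0–19=1604, 20–39=2199, 40–59=3377, 60–79=3383, 80+=12028
Total: 31000 → 22591; change = -8409; percentage change = -27.1%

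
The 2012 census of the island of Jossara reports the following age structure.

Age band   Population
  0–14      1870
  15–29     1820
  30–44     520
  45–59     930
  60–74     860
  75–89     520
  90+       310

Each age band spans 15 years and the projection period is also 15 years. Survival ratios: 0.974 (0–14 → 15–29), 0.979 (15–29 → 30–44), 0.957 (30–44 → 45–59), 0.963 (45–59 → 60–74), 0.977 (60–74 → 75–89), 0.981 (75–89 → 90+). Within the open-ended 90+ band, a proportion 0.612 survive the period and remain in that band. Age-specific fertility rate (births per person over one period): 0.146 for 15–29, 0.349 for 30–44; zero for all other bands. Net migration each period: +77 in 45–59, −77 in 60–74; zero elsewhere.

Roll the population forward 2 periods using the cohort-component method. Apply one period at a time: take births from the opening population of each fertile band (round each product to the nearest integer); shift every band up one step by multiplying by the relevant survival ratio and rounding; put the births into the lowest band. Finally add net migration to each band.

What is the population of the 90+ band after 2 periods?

1252

(Bands numbered youngest = 1 to oldest = 7.)
— Period 1 —
Births: 1820 × 0.146 = 266, 520 × 0.349 = 181 — total 447
Band 2: 1870 × 0.974 = 1821
Band 3: 1820 × 0.979 = 1782
Band 4: 520 × 0.957 = 498
Band 5: 930 × 0.963 = 896
Band 6: 860 × 0.977 = 840
Band 7: 520 × 0.981 + 310 × 0.612 = 510 + 190 = 700
Net migration: Band 4 + 77 → 575; Band 5 − 77 → 819
End of period: [447, 1821, 1782, 575, 819, 840, 700]
— Period 2 —
Births: 1821 × 0.146 = 266, 1782 × 0.349 = 622 — total 888
Band 2: 447 × 0.974 = 435
Band 3: 1821 × 0.979 = 1783
Band 4: 1782 × 0.957 = 1705
Band 5: 575 × 0.963 = 554
Band 6: 819 × 0.977 = 800
Band 7: 840 × 0.981 + 700 × 0.612 = 824 + 428 = 1252
Net migration: Band 4 + 77 → 1782; Band 5 − 77 → 477
End of period: [888, 435, 1783, 1782, 477, 800, 1252]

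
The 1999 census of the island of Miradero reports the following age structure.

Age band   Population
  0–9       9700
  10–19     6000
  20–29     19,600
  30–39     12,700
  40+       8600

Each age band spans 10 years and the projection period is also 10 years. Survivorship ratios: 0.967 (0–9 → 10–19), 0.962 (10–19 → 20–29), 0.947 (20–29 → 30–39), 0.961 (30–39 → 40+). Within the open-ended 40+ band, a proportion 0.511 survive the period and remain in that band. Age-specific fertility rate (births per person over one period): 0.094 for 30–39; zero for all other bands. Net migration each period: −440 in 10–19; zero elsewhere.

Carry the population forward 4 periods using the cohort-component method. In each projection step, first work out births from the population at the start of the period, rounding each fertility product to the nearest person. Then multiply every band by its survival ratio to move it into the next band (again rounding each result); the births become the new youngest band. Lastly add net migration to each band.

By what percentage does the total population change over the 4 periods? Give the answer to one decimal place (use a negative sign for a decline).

(Groups numbered youngest = 1 to oldest = 5.)
After projecting period 1:
Births: 12700 × 0.094 = 1194
Group 2: 9700 × 0.967 = 9380
Group 3: 6000 × 0.962 = 5772
Group 4: 19600 × 0.947 = 18561
Group 5: 12700 × 0.961 + 8600 × 0.511 = 12205 + 4395 = 16600
Net migration: Group 2 − 440 → 8940
Population now: 0–9=1194, 10–19=8940, 20–29=5772, 30–39=18561, 40+=16600
After projecting period 2:
Births: 18561 × 0.094 = 1745
Group 2: 1194 × 0.967 = 1155
Group 3: 8940 × 0.962 = 8600
Group 4: 5772 × 0.947 = 5466
Group 5: 18561 × 0.961 + 16600 × 0.511 = 17837 + 8483 = 26320
Net migration: Group 2 − 440 → 715
Population now: 0–9=1745, 10–19=715, 20–29=8600, 30–39=5466, 40+=26320
After projecting period 3:
Births: 5466 × 0.094 = 514
Group 2: 1745 × 0.967 = 1687
Group 3: 715 × 0.962 = 688
Group 4: 8600 × 0.947 = 8144
Group 5: 5466 × 0.961 + 26320 × 0.511 = 5253 + 13450 = 18703
Net migration: Group 2 − 440 → 1247
Population now: 0–9=514, 10–19=1247, 20–29=688, 30–39=8144, 40+=18703
After projecting period 4:
Births: 8144 × 0.094 = 766
Group 2: 514 × 0.967 = 497
Group 3: 1247 × 0.962 = 1200
Group 4: 688 × 0.947 = 652
Group 5: 8144 × 0.961 + 18703 × 0.511 = 7826 + 9557 = 17383
Net migration: Group 2 − 440 → 57
Population now: 0–9=766, 10–19=57, 20–29=1200, 30–39=652, 40+=17383
Total: 56600 → 20058; change = -36542; percentage change = -64.6%

-64.6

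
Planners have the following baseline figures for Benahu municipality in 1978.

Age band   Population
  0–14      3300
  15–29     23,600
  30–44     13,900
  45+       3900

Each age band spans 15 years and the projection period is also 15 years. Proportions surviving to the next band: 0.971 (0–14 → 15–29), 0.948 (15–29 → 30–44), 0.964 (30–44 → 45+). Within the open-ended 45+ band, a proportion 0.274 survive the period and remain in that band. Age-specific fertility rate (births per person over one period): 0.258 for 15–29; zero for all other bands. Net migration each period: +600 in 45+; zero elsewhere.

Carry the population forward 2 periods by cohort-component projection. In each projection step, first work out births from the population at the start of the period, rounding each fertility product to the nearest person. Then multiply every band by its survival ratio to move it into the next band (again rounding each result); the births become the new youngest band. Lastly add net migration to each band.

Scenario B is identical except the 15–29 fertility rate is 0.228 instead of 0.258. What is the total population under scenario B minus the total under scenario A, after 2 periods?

After projecting period 1:
Births: 23600 * 0.258 = 6089
15–29: 3300 * 0.971 = 3204
30–44: 23600 * 0.948 = 22373
45+: 13900 * 0.964 + 3900 * 0.274 = 13400 + 1069 = 14469
Net migration: 45+ + 600 → 15069
Giving 6089 / 3204 / 22373 / 15069.
After projecting period 2:
Births: 3204 * 0.258 = 827
15–29: 6089 * 0.971 = 5912
30–44: 3204 * 0.948 = 3037
45+: 22373 * 0.964 + 15069 * 0.274 = 21568 + 4129 = 25697
Net migration: 45+ + 600 → 26297
Giving 827 / 5912 / 3037 / 26297.
Scenario A total after 2 periods: 36073
Scenario B projection —
After projecting period 1:
Births: 23600 * 0.228 = 5381
15–29: 3300 * 0.971 = 3204
30–44: 23600 * 0.948 = 22373
45+: 13900 * 0.964 + 3900 * 0.274 = 13400 + 1069 = 14469
Net migration: 45+ + 600 → 15069
Giving 5381 / 3204 / 22373 / 15069.
After projecting period 2:
Births: 3204 * 0.228 = 731
15–29: 5381 * 0.971 = 5225
30–44: 3204 * 0.948 = 3037
45+: 22373 * 0.964 + 15069 * 0.274 = 21568 + 4129 = 25697
Net migration: 45+ + 600 → 26297
Giving 731 / 5225 / 3037 / 26297.
Scenario B total after 2 periods: 35290
Difference B − A = 35290 − 36073 = -783

-783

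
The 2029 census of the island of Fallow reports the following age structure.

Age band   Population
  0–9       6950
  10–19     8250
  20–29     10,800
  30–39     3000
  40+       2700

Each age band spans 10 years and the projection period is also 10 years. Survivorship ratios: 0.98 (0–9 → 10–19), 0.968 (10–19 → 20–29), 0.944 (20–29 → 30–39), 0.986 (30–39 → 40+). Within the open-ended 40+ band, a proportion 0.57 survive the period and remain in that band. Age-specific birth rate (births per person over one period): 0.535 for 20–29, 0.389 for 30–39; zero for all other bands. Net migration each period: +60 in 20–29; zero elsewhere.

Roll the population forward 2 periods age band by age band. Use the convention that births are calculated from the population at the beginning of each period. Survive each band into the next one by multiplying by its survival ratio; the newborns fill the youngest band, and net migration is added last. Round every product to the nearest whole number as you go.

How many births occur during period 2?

8271

Call the bands 1 to 5, youngest first.
— Period 1 —
Births: 10800 × 0.535 = 5778, 3000 × 0.389 = 1167 → 6945
Band 2: 6950 × 0.98 = 6811
Band 3: 8250 × 0.968 = 7986
Band 4: 10800 × 0.944 = 10195
Band 5: 3000 × 0.986 + 2700 × 0.57 = 2958 + 1539 = 4497
Net migration: Band 3 + 60 → 8046
Giving 6945 / 6811 / 8046 / 10195 / 4497.
— Period 2 —
Births: 8046 × 0.535 = 4305, 10195 × 0.389 = 3966 → 8271
Band 2: 6945 × 0.98 = 6806
Band 3: 6811 × 0.968 = 6593
Band 4: 8046 × 0.944 = 7595
Band 5: 10195 × 0.986 + 4497 × 0.57 = 10052 + 2563 = 12615
Net migration: Band 3 + 60 → 6653
Giving 8271 / 6806 / 6653 / 7595 / 12615.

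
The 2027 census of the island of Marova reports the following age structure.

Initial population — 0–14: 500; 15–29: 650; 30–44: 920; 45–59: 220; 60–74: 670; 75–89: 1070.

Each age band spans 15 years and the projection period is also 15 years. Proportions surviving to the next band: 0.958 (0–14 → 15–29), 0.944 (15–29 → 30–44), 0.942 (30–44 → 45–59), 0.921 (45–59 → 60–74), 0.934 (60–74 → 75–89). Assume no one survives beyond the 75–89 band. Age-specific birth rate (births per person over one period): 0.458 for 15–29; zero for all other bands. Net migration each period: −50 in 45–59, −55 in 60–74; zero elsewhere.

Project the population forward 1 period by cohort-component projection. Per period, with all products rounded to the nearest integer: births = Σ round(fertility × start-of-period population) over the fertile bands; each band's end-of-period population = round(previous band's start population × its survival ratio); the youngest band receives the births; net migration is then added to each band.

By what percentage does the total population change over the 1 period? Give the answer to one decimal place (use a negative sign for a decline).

-26.0

(Groups numbered youngest = 1 to oldest = 6.)
Period 1.
Births: 650 * 0.458 = 298
Group 2: 500 * 0.958 = 479
Group 3: 650 * 0.944 = 614
Group 4: 920 * 0.942 = 867
Group 5: 220 * 0.921 = 203
Group 6: 670 * 0.934 = 626
Net migration: Group 4 − 50 → 817; Group 5 − 55 → 148
→ [298, 479, 614, 817, 148, 626]
Total: 4030 → 2982; change = -1048; percentage change = -26.0%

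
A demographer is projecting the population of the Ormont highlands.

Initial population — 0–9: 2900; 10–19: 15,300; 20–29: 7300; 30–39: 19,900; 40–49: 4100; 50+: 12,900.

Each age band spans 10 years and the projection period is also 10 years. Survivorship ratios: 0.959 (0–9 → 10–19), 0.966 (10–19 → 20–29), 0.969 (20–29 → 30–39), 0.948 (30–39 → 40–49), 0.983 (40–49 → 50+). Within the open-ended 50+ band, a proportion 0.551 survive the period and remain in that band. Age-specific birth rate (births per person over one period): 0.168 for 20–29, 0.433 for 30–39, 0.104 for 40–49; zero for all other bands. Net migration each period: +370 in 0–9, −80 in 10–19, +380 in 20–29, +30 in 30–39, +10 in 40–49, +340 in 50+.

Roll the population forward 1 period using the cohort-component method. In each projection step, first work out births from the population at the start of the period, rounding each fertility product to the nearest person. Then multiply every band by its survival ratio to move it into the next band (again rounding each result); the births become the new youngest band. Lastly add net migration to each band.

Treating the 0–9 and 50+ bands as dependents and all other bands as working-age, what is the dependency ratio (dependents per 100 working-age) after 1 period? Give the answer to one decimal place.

(Groups numbered youngest = 1 to oldest = 6.)
After projecting period 1:
Births: 7300 × 0.168 = 1226, 19900 × 0.433 = 8617, 4100 × 0.104 = 426 → total 10269
Group 2: 2900 × 0.959 = 2781
Group 3: 15300 × 0.966 = 14780
Group 4: 7300 × 0.969 = 7074
Group 5: 19900 × 0.948 = 18865
Group 6: 4100 × 0.983 + 12900 × 0.551 = 4030 + 7108 = 11138
Net migration: Group 1 + 370 → 10639; Group 2 − 80 → 2701; Group 3 + 380 → 15160; Group 4 + 30 → 7104; Group 5 + 10 → 18875; Group 6 + 340 → 11478
→ [10639, 2701, 15160, 7104, 18875, 11478]
Dependents (band 0–9 + band 50+) = 10639 + 11478 = 22117; working-age = 43840; ratio = 22117/43840 × 100 = 50.4

50.4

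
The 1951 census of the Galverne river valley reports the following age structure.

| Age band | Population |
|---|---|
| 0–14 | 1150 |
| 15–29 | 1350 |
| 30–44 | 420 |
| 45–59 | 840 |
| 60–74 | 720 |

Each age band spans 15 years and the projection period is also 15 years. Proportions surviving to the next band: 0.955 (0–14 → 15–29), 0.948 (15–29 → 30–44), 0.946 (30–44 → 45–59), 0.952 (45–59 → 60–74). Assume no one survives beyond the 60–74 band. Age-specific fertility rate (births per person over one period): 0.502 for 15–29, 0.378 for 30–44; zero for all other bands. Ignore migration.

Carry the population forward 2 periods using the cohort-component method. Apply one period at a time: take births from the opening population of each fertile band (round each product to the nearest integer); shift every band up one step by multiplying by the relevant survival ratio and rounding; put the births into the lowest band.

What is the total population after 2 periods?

After projecting period 1:
Births: 1350 × 0.502 = 678, 420 × 0.378 = 159 → 837
15–29: 1150 × 0.955 = 1098
30–44: 1350 × 0.948 = 1280
45–59: 420 × 0.946 = 397
60–74: 840 × 0.952 = 800
Giving 837 / 1098 / 1280 / 397 / 800.
After projecting period 2:
Births: 1098 × 0.502 = 551, 1280 × 0.378 = 484 → 1035
15–29: 837 × 0.955 = 799
30–44: 1098 × 0.948 = 1041
45–59: 1280 × 0.946 = 1211
60–74: 397 × 0.952 = 378
Giving 1035 / 799 / 1041 / 1211 / 378.
Total after period 2: 1035 + 799 + 1041 + 1211 + 378 = 4464

4464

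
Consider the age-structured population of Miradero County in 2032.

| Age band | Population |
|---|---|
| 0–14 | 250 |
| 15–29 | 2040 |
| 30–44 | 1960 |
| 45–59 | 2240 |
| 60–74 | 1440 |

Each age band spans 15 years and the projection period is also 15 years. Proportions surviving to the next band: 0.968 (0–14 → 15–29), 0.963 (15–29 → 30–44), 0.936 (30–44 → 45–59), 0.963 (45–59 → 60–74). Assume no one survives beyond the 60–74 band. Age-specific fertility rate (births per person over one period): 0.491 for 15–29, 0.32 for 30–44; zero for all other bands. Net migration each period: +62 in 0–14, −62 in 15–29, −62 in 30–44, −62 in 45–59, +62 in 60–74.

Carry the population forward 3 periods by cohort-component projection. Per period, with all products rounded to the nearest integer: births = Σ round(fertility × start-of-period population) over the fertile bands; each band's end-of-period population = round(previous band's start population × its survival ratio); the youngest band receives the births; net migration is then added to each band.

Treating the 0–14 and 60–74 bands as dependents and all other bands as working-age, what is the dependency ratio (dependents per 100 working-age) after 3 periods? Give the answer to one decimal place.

[period 1]
Births: 2040 * 0.491 = 1002 ; 1960 * 0.32 = 627 → total 1629
15–29: 250 * 0.968 = 242
30–44: 2040 * 0.963 = 1965
45–59: 1960 * 0.936 = 1835
60–74: 2240 * 0.963 = 2157
Net migration: 0–14 + 62 → 1691; 15–29 − 62 → 180; 30–44 − 62 → 1903; 45–59 − 62 → 1773; 60–74 + 62 → 2219
Population now: 0–14=1691, 15–29=180, 30–44=1903, 45–59=1773, 60–74=2219
[period 2]
Births: 180 * 0.491 = 88 ; 1903 * 0.32 = 609 → total 697
15–29: 1691 * 0.968 = 1637
30–44: 180 * 0.963 = 173
45–59: 1903 * 0.936 = 1781
60–74: 1773 * 0.963 = 1707
Net migration: 0–14 + 62 → 759; 15–29 − 62 → 1575; 30–44 − 62 → 111; 45–59 − 62 → 1719; 60–74 + 62 → 1769
Population now: 0–14=759, 15–29=1575, 30–44=111, 45–59=1719, 60–74=1769
[period 3]
Births: 1575 * 0.491 = 773 ; 111 * 0.32 = 36 → total 809
15–29: 759 * 0.968 = 735
30–44: 1575 * 0.963 = 1517
45–59: 111 * 0.936 = 104
60–74: 1719 * 0.963 = 1655
Net migration: 0–14 + 62 → 871; 15–29 − 62 → 673; 30–44 − 62 → 1455; 45–59 − 62 → 42; 60–74 + 62 → 1717
Population now: 0–14=871, 15–29=673, 30–44=1455, 45–59=42, 60–74=1717
Dependents (band 0–14 + band 60–74) = 871 + 1717 = 2588; working-age = 2170; ratio = 2588/2170 × 100 = 119.3

119.3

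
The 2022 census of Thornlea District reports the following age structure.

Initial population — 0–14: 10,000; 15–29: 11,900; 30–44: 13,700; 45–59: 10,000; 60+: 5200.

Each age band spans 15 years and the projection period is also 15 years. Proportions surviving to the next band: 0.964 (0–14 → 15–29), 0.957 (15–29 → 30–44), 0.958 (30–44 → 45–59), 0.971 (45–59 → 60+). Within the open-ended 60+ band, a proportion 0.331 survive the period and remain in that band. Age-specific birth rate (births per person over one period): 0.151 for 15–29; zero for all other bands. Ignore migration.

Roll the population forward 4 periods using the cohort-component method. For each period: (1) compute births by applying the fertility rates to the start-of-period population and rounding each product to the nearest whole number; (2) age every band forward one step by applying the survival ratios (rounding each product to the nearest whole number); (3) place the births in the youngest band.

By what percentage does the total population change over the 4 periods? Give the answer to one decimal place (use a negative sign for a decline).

-66.0

— Period 1 —
Births: 11900 × 0.151 = 1797
15–29: 10000 × 0.964 = 9640
30–44: 11900 × 0.957 = 11388
45–59: 13700 × 0.958 = 13125
60+: 10000 × 0.971 + 5200 × 0.331 = 9710 + 1721 = 11431
→ [1797, 9640, 11388, 13125, 11431]
— Period 2 —
Births: 9640 × 0.151 = 1456
15–29: 1797 × 0.964 = 1732
30–44: 9640 × 0.957 = 9225
45–59: 11388 × 0.958 = 10910
60+: 13125 × 0.971 + 11431 × 0.331 = 12744 + 3784 = 16528
→ [1456, 1732, 9225, 10910, 16528]
— Period 3 —
Births: 1732 × 0.151 = 262
15–29: 1456 × 0.964 = 1404
30–44: 1732 × 0.957 = 1658
45–59: 9225 × 0.958 = 8838
60+: 10910 × 0.971 + 16528 × 0.331 = 10594 + 5471 = 16065
→ [262, 1404, 1658, 8838, 16065]
— Period 4 —
Births: 1404 × 0.151 = 212
15–29: 262 × 0.964 = 253
30–44: 1404 × 0.957 = 1344
45–59: 1658 × 0.958 = 1588
60+: 8838 × 0.971 + 16065 × 0.331 = 8582 + 5318 = 13900
→ [212, 253, 1344, 1588, 13900]
Total: 50800 → 17297; change = -33503; percentage change = -66.0%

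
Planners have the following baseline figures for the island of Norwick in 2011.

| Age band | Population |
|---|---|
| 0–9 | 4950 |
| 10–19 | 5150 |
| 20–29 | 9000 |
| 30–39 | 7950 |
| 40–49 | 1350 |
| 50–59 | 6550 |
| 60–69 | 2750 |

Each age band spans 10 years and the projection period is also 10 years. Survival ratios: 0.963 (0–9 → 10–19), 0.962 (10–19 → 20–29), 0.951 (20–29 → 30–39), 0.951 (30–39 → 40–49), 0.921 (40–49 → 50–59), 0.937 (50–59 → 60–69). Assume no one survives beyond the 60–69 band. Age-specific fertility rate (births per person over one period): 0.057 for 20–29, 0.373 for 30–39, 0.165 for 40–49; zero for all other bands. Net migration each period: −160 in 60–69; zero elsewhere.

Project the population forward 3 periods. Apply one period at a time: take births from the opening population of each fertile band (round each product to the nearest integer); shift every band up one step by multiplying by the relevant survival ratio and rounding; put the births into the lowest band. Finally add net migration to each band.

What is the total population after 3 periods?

34039

Numbering the groups 1..7 from youngest to oldest:
Period 1.
Births: 9000 * 0.057 = 513, 7950 * 0.373 = 2965, 1350 * 0.165 = 223 → total 3701
Group 2: 4950 * 0.963 = 4767
Group 3: 5150 * 0.962 = 4954
Group 4: 9000 * 0.951 = 8559
Group 5: 7950 * 0.951 = 7560
Group 6: 1350 * 0.921 = 1243
Group 7: 6550 * 0.937 = 6137
Net migration: Group 7 − 160 → 5977
→ [3701, 4767, 4954, 8559, 7560, 1243, 5977]
Period 2.
Births: 4954 * 0.057 = 282, 8559 * 0.373 = 3193, 7560 * 0.165 = 1247 → total 4722
Group 2: 3701 * 0.963 = 3564
Group 3: 4767 * 0.962 = 4586
Group 4: 4954 * 0.951 = 4711
Group 5: 8559 * 0.951 = 8140
Group 6: 7560 * 0.921 = 6963
Group 7: 1243 * 0.937 = 1165
Net migration: Group 7 − 160 → 1005
→ [4722, 3564, 4586, 4711, 8140, 6963, 1005]
Period 3.
Births: 4586 * 0.057 = 261, 4711 * 0.373 = 1757, 8140 * 0.165 = 1343 → total 3361
Group 2: 4722 * 0.963 = 4547
Group 3: 3564 * 0.962 = 3429
Group 4: 4586 * 0.951 = 4361
Group 5: 4711 * 0.951 = 4480
Group 6: 8140 * 0.921 = 7497
Group 7: 6963 * 0.937 = 6524
Net migration: Group 7 − 160 → 6364
→ [3361, 4547, 3429, 4361, 4480, 7497, 6364]
Total after period 3: 3361 + 4547 + 3429 + 4361 + 4480 + 7497 + 6364 = 34039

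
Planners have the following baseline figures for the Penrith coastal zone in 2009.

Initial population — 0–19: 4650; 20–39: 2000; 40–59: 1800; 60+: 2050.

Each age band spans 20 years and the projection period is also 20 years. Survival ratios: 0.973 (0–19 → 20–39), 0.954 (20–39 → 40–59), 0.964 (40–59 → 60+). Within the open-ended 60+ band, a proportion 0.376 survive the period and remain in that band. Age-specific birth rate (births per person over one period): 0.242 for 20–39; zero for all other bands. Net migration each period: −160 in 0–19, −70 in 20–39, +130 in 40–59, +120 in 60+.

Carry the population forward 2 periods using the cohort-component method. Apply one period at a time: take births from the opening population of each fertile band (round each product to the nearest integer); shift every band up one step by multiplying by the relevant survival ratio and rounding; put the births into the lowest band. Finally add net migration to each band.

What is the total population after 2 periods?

Let group 1 be 0–19 through group 4 = 60+.
— Period 1 —
Births: 2000 × 0.242 = 484
Group 2: 4650 × 0.973 = 4524
Group 3: 2000 × 0.954 = 1908
Group 4: 1800 × 0.964 + 2050 × 0.376 = 1735 + 771 = 2506
Net migration: Group 1 − 160 → 324; Group 2 − 70 → 4454; Group 3 + 130 → 2038; Group 4 + 120 → 2626
→ [324, 4454, 2038, 2626]
— Period 2 —
Births: 4454 × 0.242 = 1078
Group 2: 324 × 0.973 = 315
Group 3: 4454 × 0.954 = 4249
Group 4: 2038 × 0.964 + 2626 × 0.376 = 1965 + 987 = 2952
Net migration: Group 1 − 160 → 918; Group 2 − 70 → 245; Group 3 + 130 → 4379; Group 4 + 120 → 3072
→ [918, 245, 4379, 3072]
Total after period 2: 918 + 245 + 4379 + 3072 = 8614

8614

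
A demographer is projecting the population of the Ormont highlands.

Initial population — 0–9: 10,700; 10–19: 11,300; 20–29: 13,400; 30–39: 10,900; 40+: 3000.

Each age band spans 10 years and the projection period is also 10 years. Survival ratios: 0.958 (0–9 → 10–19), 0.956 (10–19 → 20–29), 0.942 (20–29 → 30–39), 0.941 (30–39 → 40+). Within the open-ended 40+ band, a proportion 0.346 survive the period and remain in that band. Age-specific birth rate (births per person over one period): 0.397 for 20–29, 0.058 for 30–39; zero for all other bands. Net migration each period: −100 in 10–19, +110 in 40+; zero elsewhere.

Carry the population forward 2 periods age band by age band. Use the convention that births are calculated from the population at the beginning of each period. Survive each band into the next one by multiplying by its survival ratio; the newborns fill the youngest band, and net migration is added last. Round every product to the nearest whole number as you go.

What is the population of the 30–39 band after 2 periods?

10176

(Groups numbered youngest = 1 to oldest = 5.)
After projecting period 1:
Births: 13400 × 0.397 = 5320  |  10900 × 0.058 = 632 ⇒ total 5952
Group 2: 10700 × 0.958 = 10251
Group 3: 11300 × 0.956 = 10803
Group 4: 13400 × 0.942 = 12623
Group 5: 10900 × 0.941 + 3000 × 0.346 = 10257 + 1038 = 11295
Net migration: Group 2 − 100 → 10151; Group 5 + 110 → 11405
→ [5952, 10151, 10803, 12623, 11405]
After projecting period 2:
Births: 10803 × 0.397 = 4289  |  12623 × 0.058 = 732 ⇒ total 5021
Group 2: 5952 × 0.958 = 5702
Group 3: 10151 × 0.956 = 9704
Group 4: 10803 × 0.942 = 10176
Group 5: 12623 × 0.941 + 11405 × 0.346 = 11878 + 3946 = 15824
Net migration: Group 2 − 100 → 5602; Group 5 + 110 → 15934
→ [5021, 5602, 9704, 10176, 15934]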